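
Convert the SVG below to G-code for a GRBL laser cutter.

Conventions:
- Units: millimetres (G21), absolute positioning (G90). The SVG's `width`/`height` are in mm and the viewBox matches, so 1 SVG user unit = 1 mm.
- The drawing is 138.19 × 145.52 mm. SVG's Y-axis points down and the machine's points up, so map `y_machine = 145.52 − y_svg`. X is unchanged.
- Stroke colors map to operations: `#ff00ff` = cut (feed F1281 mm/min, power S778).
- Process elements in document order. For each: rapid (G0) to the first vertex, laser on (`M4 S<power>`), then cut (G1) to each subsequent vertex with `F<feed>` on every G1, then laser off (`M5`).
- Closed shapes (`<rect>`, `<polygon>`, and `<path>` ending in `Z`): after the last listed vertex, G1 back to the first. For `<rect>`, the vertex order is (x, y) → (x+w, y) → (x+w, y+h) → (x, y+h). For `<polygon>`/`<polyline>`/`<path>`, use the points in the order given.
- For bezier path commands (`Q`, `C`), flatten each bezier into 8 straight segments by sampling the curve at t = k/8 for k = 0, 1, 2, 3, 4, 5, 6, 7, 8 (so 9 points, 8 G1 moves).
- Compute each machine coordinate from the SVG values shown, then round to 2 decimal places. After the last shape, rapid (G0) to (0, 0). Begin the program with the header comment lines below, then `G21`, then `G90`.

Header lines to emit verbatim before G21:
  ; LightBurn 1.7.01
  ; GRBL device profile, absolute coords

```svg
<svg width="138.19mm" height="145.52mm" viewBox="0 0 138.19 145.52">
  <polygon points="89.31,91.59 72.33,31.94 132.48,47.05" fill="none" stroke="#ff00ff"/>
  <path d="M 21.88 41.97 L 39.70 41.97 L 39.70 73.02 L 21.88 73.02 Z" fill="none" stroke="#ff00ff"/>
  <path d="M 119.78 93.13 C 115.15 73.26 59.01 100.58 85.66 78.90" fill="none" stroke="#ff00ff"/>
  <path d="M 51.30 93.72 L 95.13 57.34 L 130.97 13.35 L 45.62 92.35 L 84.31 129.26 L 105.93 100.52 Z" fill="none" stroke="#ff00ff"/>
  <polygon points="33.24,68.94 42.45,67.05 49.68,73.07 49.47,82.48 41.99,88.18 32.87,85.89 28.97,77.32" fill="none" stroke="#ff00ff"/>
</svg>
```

Since the viewBox matches the mm dimensions, user units are millimetres directly. The only transform is the Y-flip y_m = 145.52 − y_svg.

Shape 1 is a regular polygon drawn with `<polygon>`. Its stroke #ff00ff means cut at S778, F1281. After flipping Y the toolpath is (89.31,53.93) → (72.33,113.58) → (132.48,98.47) → (89.31,53.93), returning to the start.

Shape 2 is a rectangle drawn with `<path>`. Its stroke #ff00ff means cut at S778, F1281. After flipping Y the toolpath is (21.88,103.55) → (39.70,103.55) → (39.70,72.50) → (21.88,72.50) → (21.88,103.55), returning to the start.

Shape 3 is a cubic bezier drawn with `<path>`. Its stroke #ff00ff means cut at S778, F1281. After flipping Y the toolpath is (119.78,52.39) → (115.89,57.82) → (108.75,59.95) → (99.92,59.91) → (90.99,58.83) → (83.52,57.83) → (79.10,58.04) → (79.28,60.60) → (85.66,66.62).

Shape 4 is a closed polygon drawn with `<path>`. Its stroke #ff00ff means cut at S778, F1281. After flipping Y the toolpath is (51.30,51.80) → (95.13,88.18) → (130.97,132.17) → (45.62,53.17) → (84.31,16.26) → (105.93,45.00) → (51.30,51.80), returning to the start.

Shape 5 is a regular polygon drawn with `<polygon>`. Its stroke #ff00ff means cut at S778, F1281. After flipping Y the toolpath is (33.24,76.58) → (42.45,78.47) → (49.68,72.45) → (49.47,63.04) → (41.99,57.34) → (32.87,59.63) → (28.97,68.20) → (33.24,76.58), returning to the start.

; LightBurn 1.7.01
; GRBL device profile, absolute coords
G21
G90
G0 X89.31 Y53.93
M4 S778
G1 X72.33 Y113.58 F1281
G1 X132.48 Y98.47 F1281
G1 X89.31 Y53.93 F1281
M5
G0 X21.88 Y103.55
M4 S778
G1 X39.70 Y103.55 F1281
G1 X39.70 Y72.50 F1281
G1 X21.88 Y72.50 F1281
G1 X21.88 Y103.55 F1281
M5
G0 X119.78 Y52.39
M4 S778
G1 X115.89 Y57.82 F1281
G1 X108.75 Y59.95 F1281
G1 X99.92 Y59.91 F1281
G1 X90.99 Y58.83 F1281
G1 X83.52 Y57.83 F1281
G1 X79.10 Y58.04 F1281
G1 X79.28 Y60.60 F1281
G1 X85.66 Y66.62 F1281
M5
G0 X51.30 Y51.80
M4 S778
G1 X95.13 Y88.18 F1281
G1 X130.97 Y132.17 F1281
G1 X45.62 Y53.17 F1281
G1 X84.31 Y16.26 F1281
G1 X105.93 Y45.00 F1281
G1 X51.30 Y51.80 F1281
M5
G0 X33.24 Y76.58
M4 S778
G1 X42.45 Y78.47 F1281
G1 X49.68 Y72.45 F1281
G1 X49.47 Y63.04 F1281
G1 X41.99 Y57.34 F1281
G1 X32.87 Y59.63 F1281
G1 X28.97 Y68.20 F1281
G1 X33.24 Y76.58 F1281
M5
G0 X0.00 Y0.00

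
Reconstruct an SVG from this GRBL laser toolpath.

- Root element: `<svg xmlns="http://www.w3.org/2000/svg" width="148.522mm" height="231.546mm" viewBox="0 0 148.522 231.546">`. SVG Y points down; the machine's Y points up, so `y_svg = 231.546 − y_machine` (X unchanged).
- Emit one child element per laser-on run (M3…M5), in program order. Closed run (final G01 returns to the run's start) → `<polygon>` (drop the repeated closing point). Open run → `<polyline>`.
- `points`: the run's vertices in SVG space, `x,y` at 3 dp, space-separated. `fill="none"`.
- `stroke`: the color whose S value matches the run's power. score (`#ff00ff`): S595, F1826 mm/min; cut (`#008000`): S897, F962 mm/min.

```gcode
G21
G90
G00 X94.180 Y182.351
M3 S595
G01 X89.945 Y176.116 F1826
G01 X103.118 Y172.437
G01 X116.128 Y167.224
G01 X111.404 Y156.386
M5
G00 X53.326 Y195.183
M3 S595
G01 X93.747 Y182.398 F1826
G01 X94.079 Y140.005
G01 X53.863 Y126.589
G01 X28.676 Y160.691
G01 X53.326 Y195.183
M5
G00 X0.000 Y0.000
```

y_svg = 231.546 − y_m. Every run uses S595, so all elements get stroke `#ff00ff` (score).

[1] open run; points: 94.180,49.195 89.945,55.430 103.118,59.109 116.128,64.322 111.404,75.160

[2] closed run; points: 53.326,36.363 93.747,49.148 94.079,91.541 53.863,104.957 28.676,70.855

<svg xmlns="http://www.w3.org/2000/svg" width="148.522mm" height="231.546mm" viewBox="0 0 148.522 231.546">
  <polyline points="94.180,49.195 89.945,55.430 103.118,59.109 116.128,64.322 111.404,75.160" fill="none" stroke="#ff00ff"/>
  <polygon points="53.326,36.363 93.747,49.148 94.079,91.541 53.863,104.957 28.676,70.855" fill="none" stroke="#ff00ff"/>
</svg>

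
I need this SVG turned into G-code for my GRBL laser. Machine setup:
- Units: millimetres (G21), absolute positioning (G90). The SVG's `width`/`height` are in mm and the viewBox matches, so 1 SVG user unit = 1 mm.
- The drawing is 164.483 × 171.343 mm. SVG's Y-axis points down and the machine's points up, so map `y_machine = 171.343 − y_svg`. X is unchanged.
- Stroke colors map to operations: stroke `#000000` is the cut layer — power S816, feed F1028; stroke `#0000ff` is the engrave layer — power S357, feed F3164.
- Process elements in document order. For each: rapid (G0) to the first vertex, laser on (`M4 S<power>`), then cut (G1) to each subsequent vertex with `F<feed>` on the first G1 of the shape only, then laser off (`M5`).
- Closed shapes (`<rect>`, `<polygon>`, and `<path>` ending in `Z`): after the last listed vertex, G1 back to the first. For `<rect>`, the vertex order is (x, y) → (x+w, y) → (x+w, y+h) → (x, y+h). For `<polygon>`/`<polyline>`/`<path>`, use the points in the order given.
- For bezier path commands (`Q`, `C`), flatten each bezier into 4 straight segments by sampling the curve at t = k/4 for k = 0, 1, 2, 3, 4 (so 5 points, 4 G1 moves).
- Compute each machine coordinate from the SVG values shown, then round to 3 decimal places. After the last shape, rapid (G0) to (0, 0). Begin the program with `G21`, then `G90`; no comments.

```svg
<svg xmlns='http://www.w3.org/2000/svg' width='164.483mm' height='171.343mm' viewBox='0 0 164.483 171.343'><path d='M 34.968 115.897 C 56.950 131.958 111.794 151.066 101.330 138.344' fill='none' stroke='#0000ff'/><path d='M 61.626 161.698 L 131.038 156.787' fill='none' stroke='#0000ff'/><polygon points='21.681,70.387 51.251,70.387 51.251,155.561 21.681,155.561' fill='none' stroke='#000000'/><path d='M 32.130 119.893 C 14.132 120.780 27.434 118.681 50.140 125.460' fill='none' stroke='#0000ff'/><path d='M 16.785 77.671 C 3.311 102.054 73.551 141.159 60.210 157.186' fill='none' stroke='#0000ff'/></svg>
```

viewBox `0 0 164.483 171.343` with mm width/height → 1 unit = 1 mm. Flip: y_m = 171.343 − y_svg.

**Shape 1** — `<path>` cubic bezier, stroke `#0000ff` → engrave (S357, F3164). Control points (SVG): P0=(34.968,115.897), P1=(56.950,131.958), P2=(111.794,151.066), P3=(101.330,138.344); sampled at t=k/4. Machine vertices: (34.968,55.446) → (56.082,43.374) → (80.316,33.429) → (98.467,28.881) → (101.330,32.999). Open path.

**Shape 2** — `<path>` line segment, stroke `#0000ff` → engrave (S357, F3164). Machine vertices: (61.626,9.645) → (131.038,14.556). Open path.

**Shape 3** — `<polygon>` rectangle, stroke `#000000` → cut (S816, F1028). Machine vertices: (21.681,100.956) → (51.251,100.956) → (51.251,15.782) → (21.681,15.782) → (21.681,100.956). Closed: final G1 returns to the first vertex.

**Shape 4** — `<path>` cubic bezier, stroke `#0000ff` → engrave (S357, F3164). Control points (SVG): P0=(32.130,119.893), P1=(14.132,120.780), P2=(27.434,118.681), P3=(50.140,125.460); sampled at t=k/4. Machine vertices: (32.130,51.450) → (24.158,51.159) → (25.871,50.876) → (35.216,49.488) → (50.140,45.883). Open path.

**Shape 5** — `<path>` cubic bezier, stroke `#0000ff` → engrave (S357, F3164). Control points (SVG): P0=(16.785,77.671), P1=(3.311,102.054), P2=(73.551,141.159), P3=(60.210,157.186); sampled at t=k/4. Machine vertices: (16.785,93.672) → (19.762,73.215) → (38.448,50.781) → (57.158,29.914) → (60.210,14.157). Open path.

G21
G90
G0 X34.968 Y55.446
M4 S357
G1 X56.082 Y43.374 F3164
G1 X80.316 Y33.429
G1 X98.467 Y28.881
G1 X101.330 Y32.999
M5
G0 X61.626 Y9.645
M4 S357
G1 X131.038 Y14.556 F3164
M5
G0 X21.681 Y100.956
M4 S816
G1 X51.251 Y100.956 F1028
G1 X51.251 Y15.782
G1 X21.681 Y15.782
G1 X21.681 Y100.956
M5
G0 X32.130 Y51.450
M4 S357
G1 X24.158 Y51.159 F3164
G1 X25.871 Y50.876
G1 X35.216 Y49.488
G1 X50.140 Y45.883
M5
G0 X16.785 Y93.672
M4 S357
G1 X19.762 Y73.215 F3164
G1 X38.448 Y50.781
G1 X57.158 Y29.914
G1 X60.210 Y14.157
M5
G0 X0.000 Y0.000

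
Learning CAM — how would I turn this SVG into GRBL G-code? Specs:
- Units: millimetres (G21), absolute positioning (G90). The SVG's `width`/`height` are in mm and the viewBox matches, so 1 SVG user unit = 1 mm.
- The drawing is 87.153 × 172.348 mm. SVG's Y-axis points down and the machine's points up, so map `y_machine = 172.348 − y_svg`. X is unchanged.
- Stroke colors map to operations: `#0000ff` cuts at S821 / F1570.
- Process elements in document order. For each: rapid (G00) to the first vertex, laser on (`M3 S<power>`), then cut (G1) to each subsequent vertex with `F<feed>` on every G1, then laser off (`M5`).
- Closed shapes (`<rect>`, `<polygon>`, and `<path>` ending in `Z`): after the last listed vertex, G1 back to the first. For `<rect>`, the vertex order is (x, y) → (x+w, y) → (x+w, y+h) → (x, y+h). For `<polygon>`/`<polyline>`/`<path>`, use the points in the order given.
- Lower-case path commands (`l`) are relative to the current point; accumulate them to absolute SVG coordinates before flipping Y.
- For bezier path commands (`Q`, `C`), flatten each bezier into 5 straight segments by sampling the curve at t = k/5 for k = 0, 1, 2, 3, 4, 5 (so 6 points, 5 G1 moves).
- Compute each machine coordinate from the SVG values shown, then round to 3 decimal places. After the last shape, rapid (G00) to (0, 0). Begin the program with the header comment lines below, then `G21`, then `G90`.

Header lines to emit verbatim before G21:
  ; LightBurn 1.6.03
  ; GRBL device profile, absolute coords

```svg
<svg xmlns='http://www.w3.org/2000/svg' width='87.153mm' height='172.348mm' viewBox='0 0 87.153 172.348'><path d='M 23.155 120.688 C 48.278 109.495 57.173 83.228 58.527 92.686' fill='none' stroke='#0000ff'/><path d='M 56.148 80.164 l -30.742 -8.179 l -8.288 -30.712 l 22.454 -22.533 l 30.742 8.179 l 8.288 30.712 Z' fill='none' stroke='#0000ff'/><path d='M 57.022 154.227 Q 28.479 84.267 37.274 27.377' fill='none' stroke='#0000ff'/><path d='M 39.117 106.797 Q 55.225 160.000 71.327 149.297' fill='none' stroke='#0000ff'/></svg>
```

; LightBurn 1.6.03
; GRBL device profile, absolute coords
G21
G90
G00 X23.155 Y51.660
M3 S821
G1 X36.351 Y59.778 F1570
G1 X46.069 Y69.076 F1570
G1 X52.727 Y77.115 F1570
G1 X56.740 Y81.456 F1570
G1 X58.527 Y79.662 F1570
M5
G00 X56.148 Y92.184
M3 S821
G1 X25.406 Y100.363 F1570
G1 X17.118 Y131.075 F1570
G1 X39.572 Y153.608 F1570
G1 X70.314 Y145.429 F1570
G1 X78.602 Y114.717 F1570
G1 X56.148 Y92.184 F1570
M5
G00 X57.022 Y18.121
M3 S821
G1 X47.098 Y45.582 F1570
G1 X40.162 Y71.998 F1570
G1 X36.212 Y97.368 F1570
G1 X35.250 Y121.692 F1570
G1 X37.274 Y144.971 F1570
M5
G00 X39.117 Y65.551
M3 S821
G1 X45.560 Y46.826 F1570
G1 X52.002 Y33.214 F1570
G1 X58.444 Y24.714 F1570
G1 X64.886 Y21.326 F1570
G1 X71.327 Y23.051 F1570
M5
G00 X0.000 Y0.000

1 u = 1 mm; y_m = 172.348 − y.

[1] `<path>` cubic bezier, #0000ff→cut S821 F1570: (23.155,51.660) → (36.351,59.778) → (46.069,69.076) → (52.727,77.115) → (56.740,81.456) → (58.527,79.662)

[2] `<path>` regular polygon, #0000ff→cut S821 F1570: (56.148,92.184) → (25.406,100.363) → (17.118,131.075) → (39.572,153.608) → (70.314,145.429) → (78.602,114.717) → (56.148,92.184) (closed)

[3] `<path>` quadratic bezier, #0000ff→cut S821 F1570: (57.022,18.121) → (47.098,45.582) → (40.162,71.998) → (36.212,97.368) → (35.250,121.692) → (37.274,144.971)

[4] `<path>` quadratic bezier, #0000ff→cut S821 F1570: (39.117,65.551) → (45.560,46.826) → (52.002,33.214) → (58.444,24.714) → (64.886,21.326) → (71.327,23.051)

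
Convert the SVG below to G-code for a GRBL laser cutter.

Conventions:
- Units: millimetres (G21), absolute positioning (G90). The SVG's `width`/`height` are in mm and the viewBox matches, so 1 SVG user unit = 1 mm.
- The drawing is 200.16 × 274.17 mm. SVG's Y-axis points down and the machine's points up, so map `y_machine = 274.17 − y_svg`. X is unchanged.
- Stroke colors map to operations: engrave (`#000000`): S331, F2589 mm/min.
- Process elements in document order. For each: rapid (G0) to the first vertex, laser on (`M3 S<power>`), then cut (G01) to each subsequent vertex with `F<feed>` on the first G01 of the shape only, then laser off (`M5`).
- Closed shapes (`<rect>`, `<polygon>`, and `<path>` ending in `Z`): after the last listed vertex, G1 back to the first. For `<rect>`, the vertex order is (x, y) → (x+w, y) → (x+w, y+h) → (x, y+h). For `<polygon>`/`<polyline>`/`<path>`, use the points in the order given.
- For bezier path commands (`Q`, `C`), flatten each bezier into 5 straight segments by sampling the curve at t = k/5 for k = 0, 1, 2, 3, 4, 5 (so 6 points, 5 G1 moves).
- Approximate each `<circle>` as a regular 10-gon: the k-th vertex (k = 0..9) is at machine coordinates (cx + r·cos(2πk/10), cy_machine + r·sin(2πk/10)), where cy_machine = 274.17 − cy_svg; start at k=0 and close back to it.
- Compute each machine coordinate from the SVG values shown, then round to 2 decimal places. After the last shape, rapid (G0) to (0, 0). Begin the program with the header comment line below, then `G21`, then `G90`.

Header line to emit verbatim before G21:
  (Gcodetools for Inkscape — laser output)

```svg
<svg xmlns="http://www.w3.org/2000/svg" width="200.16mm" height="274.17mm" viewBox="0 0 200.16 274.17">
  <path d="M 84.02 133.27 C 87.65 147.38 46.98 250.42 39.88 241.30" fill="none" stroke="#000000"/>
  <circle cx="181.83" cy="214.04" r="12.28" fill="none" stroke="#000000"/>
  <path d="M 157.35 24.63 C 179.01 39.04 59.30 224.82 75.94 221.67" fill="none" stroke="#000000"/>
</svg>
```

(Gcodetools for Inkscape — laser output)
G21
G90
G0 X84.02 Y140.90
M3 S331
G01 X81.50 Y123.37 F2589
G01 X72.10 Y94.15
G01 X59.53 Y62.89
G01 X47.55 Y39.25
G01 X39.88 Y32.87
M5
G0 X194.11 Y60.13
M3 S331
G01 X191.76 Y67.35 F2589
G01 X185.62 Y71.81
G01 X178.04 Y71.81
G01 X171.90 Y67.35
G01 X169.55 Y60.13
G01 X171.90 Y52.91
G01 X178.04 Y48.45
G01 X185.62 Y48.45
G01 X191.76 Y52.91
G01 X194.11 Y60.13
M5
G0 X157.35 Y249.54
M3 S331
G01 X155.60 Y223.21 F2589
G01 X133.26 Y173.05
G01 X103.65 Y116.35
G01 X80.10 Y70.40
G01 X75.94 Y52.50
M5
G0 X0.00 Y0.00

viewBox `0 0 200.16 274.17` with mm width/height → 1 unit = 1 mm. Flip: y_m = 274.17 − y_svg.

**Shape 1** — `<path>` cubic bezier, stroke `#000000` → engrave (S331, F2589). Control points (SVG): P0=(84.02,133.27), P1=(87.65,147.38), P2=(46.98,250.42), P3=(39.88,241.30); sampled at t=k/5. Machine vertices: (84.02,140.90) → (81.50,123.37) → (72.10,94.15) → (59.53,62.89) → (47.55,39.25) → (39.88,32.87). Open path.

**Shape 2** — `<circle>` circle, stroke `#000000` → engrave (S331, F2589). Machine vertices: (194.11,60.13) → (191.76,67.35) → (185.62,71.81) → (178.04,71.81) → (171.90,67.35) → (169.55,60.13) → (171.90,52.91) → (178.04,48.45) → (185.62,48.45) → (191.76,52.91) → (194.11,60.13). Closed: final G1 returns to the first vertex.

**Shape 3** — `<path>` cubic bezier, stroke `#000000` → engrave (S331, F2589). Control points (SVG): P0=(157.35,24.63), P1=(179.01,39.04), P2=(59.30,224.82), P3=(75.94,221.67); sampled at t=k/5. Machine vertices: (157.35,249.54) → (155.60,223.21) → (133.26,173.05) → (103.65,116.35) → (80.10,70.40) → (75.94,52.50). Open path.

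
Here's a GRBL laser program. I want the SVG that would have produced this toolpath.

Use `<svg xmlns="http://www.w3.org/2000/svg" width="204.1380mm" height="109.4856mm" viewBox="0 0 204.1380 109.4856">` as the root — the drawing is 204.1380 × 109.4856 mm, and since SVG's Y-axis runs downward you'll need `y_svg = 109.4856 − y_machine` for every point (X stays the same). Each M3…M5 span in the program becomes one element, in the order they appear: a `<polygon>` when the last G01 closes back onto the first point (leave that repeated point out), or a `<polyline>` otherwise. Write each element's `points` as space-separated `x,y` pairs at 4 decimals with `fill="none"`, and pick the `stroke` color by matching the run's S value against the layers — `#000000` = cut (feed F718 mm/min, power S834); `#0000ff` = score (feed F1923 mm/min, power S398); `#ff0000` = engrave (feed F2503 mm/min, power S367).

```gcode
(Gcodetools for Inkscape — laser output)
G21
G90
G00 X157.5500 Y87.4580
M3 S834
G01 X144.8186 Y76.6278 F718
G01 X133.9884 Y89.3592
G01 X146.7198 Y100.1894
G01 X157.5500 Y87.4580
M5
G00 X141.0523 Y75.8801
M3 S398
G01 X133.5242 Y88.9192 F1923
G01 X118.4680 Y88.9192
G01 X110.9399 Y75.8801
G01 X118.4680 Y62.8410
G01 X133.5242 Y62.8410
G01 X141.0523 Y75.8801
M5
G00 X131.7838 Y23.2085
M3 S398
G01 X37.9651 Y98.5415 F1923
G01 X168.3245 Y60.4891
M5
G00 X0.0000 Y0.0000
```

Machine Y-up, SVG Y-down with viewBox height 109.4856, so y_svg = 109.4856 − y_machine; X carries over.

Run 1: the run's S834 means `#000000` (cut). The run returns to its start, so emit a `<polygon>` with points (Y-flipped): 157.5500,22.0276 144.8186,32.8578 133.9884,20.1264 146.7198,9.2962.

Run 2: S398 ⇒ score layer `#0000ff`. The run returns to its start, so emit a `<polygon>` with points (Y-flipped): 141.0523,33.6055 133.5242,20.5664 118.4680,20.5664 110.9399,33.6055 118.4680,46.6446 133.5242,46.6446.

Run 3: the run's S398 means `#0000ff` (score). The run is open, so emit a `<polyline>` with points (Y-flipped): 131.7838,86.2771 37.9651,10.9441 168.3245,48.9965.

<svg xmlns="http://www.w3.org/2000/svg" width="204.1380mm" height="109.4856mm" viewBox="0 0 204.1380 109.4856">
  <polygon points="157.5500,22.0276 144.8186,32.8578 133.9884,20.1264 146.7198,9.2962" fill="none" stroke="#000000"/>
  <polygon points="141.0523,33.6055 133.5242,20.5664 118.4680,20.5664 110.9399,33.6055 118.4680,46.6446 133.5242,46.6446" fill="none" stroke="#0000ff"/>
  <polyline points="131.7838,86.2771 37.9651,10.9441 168.3245,48.9965" fill="none" stroke="#0000ff"/>
</svg>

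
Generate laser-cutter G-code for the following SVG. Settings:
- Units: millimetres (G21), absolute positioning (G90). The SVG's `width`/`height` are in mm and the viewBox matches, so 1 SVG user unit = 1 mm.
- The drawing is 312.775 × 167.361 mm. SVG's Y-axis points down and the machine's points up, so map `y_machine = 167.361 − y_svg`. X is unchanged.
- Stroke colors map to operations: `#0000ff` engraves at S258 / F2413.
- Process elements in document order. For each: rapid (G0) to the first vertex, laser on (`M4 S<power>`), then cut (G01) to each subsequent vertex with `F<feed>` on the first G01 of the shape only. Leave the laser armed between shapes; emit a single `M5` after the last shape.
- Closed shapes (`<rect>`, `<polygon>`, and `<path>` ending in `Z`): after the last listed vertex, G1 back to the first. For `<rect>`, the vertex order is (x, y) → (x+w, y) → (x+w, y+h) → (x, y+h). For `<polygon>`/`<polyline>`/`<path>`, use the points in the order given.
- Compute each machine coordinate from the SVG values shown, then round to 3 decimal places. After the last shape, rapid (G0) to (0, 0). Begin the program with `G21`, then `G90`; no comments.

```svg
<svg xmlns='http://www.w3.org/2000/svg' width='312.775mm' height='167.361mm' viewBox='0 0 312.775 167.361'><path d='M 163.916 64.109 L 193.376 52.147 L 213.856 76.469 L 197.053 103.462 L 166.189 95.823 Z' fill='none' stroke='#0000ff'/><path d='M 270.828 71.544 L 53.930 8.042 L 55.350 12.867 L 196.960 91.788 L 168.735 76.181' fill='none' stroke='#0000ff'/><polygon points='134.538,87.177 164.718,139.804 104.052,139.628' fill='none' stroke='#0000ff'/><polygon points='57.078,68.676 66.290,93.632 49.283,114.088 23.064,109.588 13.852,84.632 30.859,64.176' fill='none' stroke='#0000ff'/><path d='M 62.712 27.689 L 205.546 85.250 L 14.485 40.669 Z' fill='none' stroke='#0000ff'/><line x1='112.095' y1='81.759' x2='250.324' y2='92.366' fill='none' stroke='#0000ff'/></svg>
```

1 u = 1 mm; y_m = 167.361 − y.

[1] `<path>` regular polygon, #0000ff→engrave S258 F2413: (163.916,103.252) → (193.376,115.214) → (213.856,90.892) → (197.053,63.899) → (166.189,71.538) → (163.916,103.252) (closed)

[2] `<path>` open polyline, #0000ff→engrave S258 F2413: (270.828,95.817) → (53.930,159.319) → (55.350,154.494) → (196.960,75.573) → (168.735,91.180)

[3] `<polygon>` regular polygon, #0000ff→engrave S258 F2413: (134.538,80.184) → (164.718,27.557) → (104.052,27.733) → (134.538,80.184) (closed)

[4] `<polygon>` regular polygon, #0000ff→engrave S258 F2413: (57.078,98.685) → (66.290,73.729) → (49.283,53.273) → (23.064,57.773) → (13.852,82.729) → (30.859,103.185) → (57.078,98.685) (closed)

[5] `<path>` closed polygon, #0000ff→engrave S258 F2413: (62.712,139.672) → (205.546,82.111) → (14.485,126.692) → (62.712,139.672) (closed)

[6] `<line>` line segment, #0000ff→engrave S258 F2413: (112.095,85.602) → (250.324,74.995)

G21
G90
G0 X163.916 Y103.252
M4 S258
G01 X193.376 Y115.214 F2413
G01 X213.856 Y90.892
G01 X197.053 Y63.899
G01 X166.189 Y71.538
G01 X163.916 Y103.252
G0 X270.828 Y95.817
M4 S258
G01 X53.930 Y159.319 F2413
G01 X55.350 Y154.494
G01 X196.960 Y75.573
G01 X168.735 Y91.180
G0 X134.538 Y80.184
M4 S258
G01 X164.718 Y27.557 F2413
G01 X104.052 Y27.733
G01 X134.538 Y80.184
G0 X57.078 Y98.685
M4 S258
G01 X66.290 Y73.729 F2413
G01 X49.283 Y53.273
G01 X23.064 Y57.773
G01 X13.852 Y82.729
G01 X30.859 Y103.185
G01 X57.078 Y98.685
G0 X62.712 Y139.672
M4 S258
G01 X205.546 Y82.111 F2413
G01 X14.485 Y126.692
G01 X62.712 Y139.672
G0 X112.095 Y85.602
M4 S258
G01 X250.324 Y74.995 F2413
M5
G0 X0.000 Y0.000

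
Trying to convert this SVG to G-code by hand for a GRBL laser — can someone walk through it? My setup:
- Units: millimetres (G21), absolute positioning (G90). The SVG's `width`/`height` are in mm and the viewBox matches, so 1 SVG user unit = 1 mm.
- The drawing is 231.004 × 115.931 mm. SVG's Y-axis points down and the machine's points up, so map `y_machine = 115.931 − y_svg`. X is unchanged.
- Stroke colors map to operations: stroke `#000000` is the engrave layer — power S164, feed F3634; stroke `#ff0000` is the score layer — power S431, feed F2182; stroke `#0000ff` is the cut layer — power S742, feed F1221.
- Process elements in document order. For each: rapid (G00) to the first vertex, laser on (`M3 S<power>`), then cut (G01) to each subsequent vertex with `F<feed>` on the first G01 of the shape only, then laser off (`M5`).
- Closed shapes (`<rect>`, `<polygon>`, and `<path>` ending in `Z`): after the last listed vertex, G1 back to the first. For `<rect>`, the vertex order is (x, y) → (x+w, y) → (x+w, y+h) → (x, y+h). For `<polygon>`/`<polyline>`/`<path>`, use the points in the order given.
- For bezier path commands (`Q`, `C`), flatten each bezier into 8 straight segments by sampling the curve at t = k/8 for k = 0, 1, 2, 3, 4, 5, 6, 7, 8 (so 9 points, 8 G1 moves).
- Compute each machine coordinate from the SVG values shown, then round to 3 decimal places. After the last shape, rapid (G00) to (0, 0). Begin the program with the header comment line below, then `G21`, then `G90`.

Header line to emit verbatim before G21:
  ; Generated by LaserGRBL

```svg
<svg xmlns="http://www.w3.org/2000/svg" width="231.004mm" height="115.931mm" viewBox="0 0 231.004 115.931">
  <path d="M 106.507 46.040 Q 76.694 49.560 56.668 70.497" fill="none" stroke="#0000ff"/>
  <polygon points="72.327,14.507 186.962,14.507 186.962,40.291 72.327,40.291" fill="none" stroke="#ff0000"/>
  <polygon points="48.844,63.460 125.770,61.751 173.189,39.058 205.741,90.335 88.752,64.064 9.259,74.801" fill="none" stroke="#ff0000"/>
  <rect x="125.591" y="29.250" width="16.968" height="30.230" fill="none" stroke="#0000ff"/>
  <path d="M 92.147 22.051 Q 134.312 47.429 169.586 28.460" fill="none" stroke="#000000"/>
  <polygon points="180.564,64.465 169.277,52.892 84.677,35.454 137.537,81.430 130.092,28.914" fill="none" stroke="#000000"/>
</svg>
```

; Generated by LaserGRBL
G21
G90
G00 X106.507 Y69.891
M3 S742
G01 X99.207 Y68.739 F1221
G01 X92.212 Y67.042
G01 X85.524 Y64.802
G01 X79.141 Y62.017
G01 X73.064 Y58.687
G01 X67.293 Y54.814
G01 X61.827 Y50.396
G01 X56.668 Y45.434
M5
G00 X72.327 Y101.424
M3 S431
G01 X186.962 Y101.424 F2182
G01 X186.962 Y75.640
G01 X72.327 Y75.640
G01 X72.327 Y101.424
M5
G00 X48.844 Y52.471
M3 S431
G01 X125.770 Y54.180 F2182
G01 X173.189 Y76.873
G01 X205.741 Y25.596
G01 X88.752 Y51.867
G01 X9.259 Y41.130
G01 X48.844 Y52.471
M5
G00 X125.591 Y86.681
M3 S742
G01 X142.559 Y86.681 F1221
G01 X142.559 Y56.451
G01 X125.591 Y56.451
G01 X125.591 Y86.681
M5
G00 X92.147 Y93.880
M3 S164
G01 X102.581 Y88.228 F3634
G01 X112.799 Y83.963
G01 X122.802 Y81.083
G01 X132.589 Y79.589
G01 X142.161 Y79.481
G01 X151.518 Y80.758
G01 X160.660 Y83.422
G01 X169.586 Y87.471
M5
G00 X180.564 Y51.466
M3 S164
G01 X169.277 Y63.039 F3634
G01 X84.677 Y80.477
G01 X137.537 Y34.501
G01 X130.092 Y87.017
G01 X180.564 Y51.466
M5
G00 X0.000 Y0.000

1 u = 1 mm; y_m = 115.931 − y.

[1] `<path>` quadratic bezier, #0000ff→cut S742 F1221: (106.507,69.891) → (99.207,68.739) → (92.212,67.042) → (85.524,64.802) → (79.141,62.017) → (73.064,58.687) → (67.293,54.814) → (61.827,50.396) → (56.668,45.434)

[2] `<polygon>` rectangle, #ff0000→score S431 F2182: (72.327,101.424) → (186.962,101.424) → (186.962,75.640) → (72.327,75.640) → (72.327,101.424) (closed)

[3] `<polygon>` closed polygon, #ff0000→score S431 F2182: (48.844,52.471) → (125.770,54.180) → (173.189,76.873) → (205.741,25.596) → (88.752,51.867) → (9.259,41.130) → (48.844,52.471) (closed)

[4] `<rect>` rectangle, #0000ff→cut S742 F1221: (125.591,86.681) → (142.559,86.681) → (142.559,56.451) → (125.591,56.451) → (125.591,86.681) (closed)

[5] `<path>` quadratic bezier, #000000→engrave S164 F3634: (92.147,93.880) → (102.581,88.228) → (112.799,83.963) → (122.802,81.083) → (132.589,79.589) → (142.161,79.481) → (151.518,80.758) → (160.660,83.422) → (169.586,87.471)

[6] `<polygon>` closed polygon, #000000→engrave S164 F3634: (180.564,51.466) → (169.277,63.039) → (84.677,80.477) → (137.537,34.501) → (130.092,87.017) → (180.564,51.466) (closed)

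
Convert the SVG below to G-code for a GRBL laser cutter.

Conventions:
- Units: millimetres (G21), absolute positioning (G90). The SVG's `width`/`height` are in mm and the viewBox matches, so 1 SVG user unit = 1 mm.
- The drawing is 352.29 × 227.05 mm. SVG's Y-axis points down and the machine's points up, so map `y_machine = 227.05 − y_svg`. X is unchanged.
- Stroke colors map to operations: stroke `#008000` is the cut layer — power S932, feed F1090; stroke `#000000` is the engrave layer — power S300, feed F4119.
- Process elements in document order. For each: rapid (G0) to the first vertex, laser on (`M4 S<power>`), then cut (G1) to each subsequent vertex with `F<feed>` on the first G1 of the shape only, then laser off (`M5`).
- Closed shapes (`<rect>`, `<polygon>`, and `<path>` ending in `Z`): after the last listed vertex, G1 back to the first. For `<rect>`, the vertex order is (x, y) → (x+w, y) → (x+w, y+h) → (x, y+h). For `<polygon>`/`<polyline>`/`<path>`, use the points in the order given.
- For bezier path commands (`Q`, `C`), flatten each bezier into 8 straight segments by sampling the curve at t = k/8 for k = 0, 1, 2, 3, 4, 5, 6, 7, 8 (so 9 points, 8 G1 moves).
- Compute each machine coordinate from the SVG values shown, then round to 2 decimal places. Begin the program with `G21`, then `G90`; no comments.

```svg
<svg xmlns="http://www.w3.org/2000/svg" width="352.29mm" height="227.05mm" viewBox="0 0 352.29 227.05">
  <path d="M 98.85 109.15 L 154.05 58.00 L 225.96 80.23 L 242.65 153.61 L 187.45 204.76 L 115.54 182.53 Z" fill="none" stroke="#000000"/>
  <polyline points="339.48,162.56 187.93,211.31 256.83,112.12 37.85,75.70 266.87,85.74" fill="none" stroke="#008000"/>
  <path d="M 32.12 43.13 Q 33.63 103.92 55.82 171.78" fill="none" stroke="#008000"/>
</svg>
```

G21
G90
G0 X98.85 Y117.90
M4 S300
G1 X154.05 Y169.05 F4119
G1 X225.96 Y146.82
G1 X242.65 Y73.44
G1 X187.45 Y22.29
G1 X115.54 Y44.52
G1 X98.85 Y117.90
M5
G0 X339.48 Y64.49
M4 S932
G1 X187.93 Y15.74 F1090
G1 X256.83 Y114.93
G1 X37.85 Y151.35
G1 X266.87 Y141.31
M5
G0 X32.12 Y183.92
M4 S932
G1 X32.82 Y168.61 F1090
G1 X34.17 Y153.08
G1 X36.16 Y137.33
G1 X38.80 Y121.36
G1 X42.09 Y105.17
G1 X46.02 Y88.76
G1 X50.60 Y72.12
G1 X55.82 Y55.27
M5

Since the viewBox matches the mm dimensions, user units are millimetres directly. The only transform is the Y-flip y_m = 227.05 − y_svg.

Shape 1 is a regular polygon drawn with `<path>`. Its stroke #000000 means engrave at S300, F4119. After flipping Y the toolpath is (98.85,117.90) → (154.05,169.05) → (225.96,146.82) → (242.65,73.44) → (187.45,22.29) → (115.54,44.52) → (98.85,117.90), returning to the start.

Shape 2 is a open polyline drawn with `<polyline>`. Its stroke #008000 means cut at S932, F1090. After flipping Y the toolpath is (339.48,64.49) → (187.93,15.74) → (256.83,114.93) → (37.85,151.35) → (266.87,141.31).

Shape 3 is a quadratic bezier drawn with `<path>`. Its stroke #008000 means cut at S932, F1090. After flipping Y the toolpath is (32.12,183.92) → (32.82,168.61) → (34.17,153.08) → (36.16,137.33) → (38.80,121.36) → (42.09,105.17) → (46.02,88.76) → (50.60,72.12) → (55.82,55.27).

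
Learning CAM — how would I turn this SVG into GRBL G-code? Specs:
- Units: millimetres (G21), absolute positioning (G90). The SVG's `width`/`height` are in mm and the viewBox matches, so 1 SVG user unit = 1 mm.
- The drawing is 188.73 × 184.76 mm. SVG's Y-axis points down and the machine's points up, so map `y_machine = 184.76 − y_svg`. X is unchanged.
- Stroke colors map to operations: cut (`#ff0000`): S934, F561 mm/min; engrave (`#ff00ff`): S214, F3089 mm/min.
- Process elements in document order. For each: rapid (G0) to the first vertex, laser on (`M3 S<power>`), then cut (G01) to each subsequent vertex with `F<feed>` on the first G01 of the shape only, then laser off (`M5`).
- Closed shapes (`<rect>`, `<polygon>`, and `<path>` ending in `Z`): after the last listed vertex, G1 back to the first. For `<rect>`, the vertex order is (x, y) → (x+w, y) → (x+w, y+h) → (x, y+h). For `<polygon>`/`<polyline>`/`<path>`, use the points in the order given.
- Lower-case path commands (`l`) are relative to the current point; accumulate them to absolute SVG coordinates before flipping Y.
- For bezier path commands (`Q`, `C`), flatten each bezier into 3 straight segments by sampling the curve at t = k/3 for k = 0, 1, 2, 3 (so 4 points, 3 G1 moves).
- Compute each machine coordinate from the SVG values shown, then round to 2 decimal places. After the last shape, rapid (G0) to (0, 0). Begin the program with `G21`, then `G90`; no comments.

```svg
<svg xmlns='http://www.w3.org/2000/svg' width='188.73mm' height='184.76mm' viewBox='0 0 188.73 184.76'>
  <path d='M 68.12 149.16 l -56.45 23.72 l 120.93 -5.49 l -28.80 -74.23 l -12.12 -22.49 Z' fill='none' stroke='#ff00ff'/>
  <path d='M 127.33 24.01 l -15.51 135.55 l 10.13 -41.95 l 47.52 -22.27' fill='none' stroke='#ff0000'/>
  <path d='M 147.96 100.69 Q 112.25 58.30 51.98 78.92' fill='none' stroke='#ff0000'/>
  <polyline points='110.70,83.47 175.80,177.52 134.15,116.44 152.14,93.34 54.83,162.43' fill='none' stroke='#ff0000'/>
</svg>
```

1 u = 1 mm; y_m = 184.76 − y.

[1] `<path>` closed polygon, #ff00ff→engrave S214 F3089: (68.12,35.60) → (11.67,11.88) → (132.60,17.37) → (103.80,91.60) → (91.68,114.09) → (68.12,35.60) (closed)

[2] `<path>` open polyline, #ff0000→cut S934 F561: (127.33,160.75) → (111.82,25.20) → (121.95,67.15) → (169.47,89.42)

[3] `<path>` quadratic bezier, #ff0000→cut S934 F561: (147.96,84.07) → (121.42,105.33) → (89.43,112.59) → (51.98,105.84)

[4] `<polyline>` open polyline, #ff0000→cut S934 F561: (110.70,101.29) → (175.80,7.24) → (134.15,68.32) → (152.14,91.42) → (54.83,22.33)

G21
G90
G0 X68.12 Y35.60
M3 S214
G01 X11.67 Y11.88 F3089
G01 X132.60 Y17.37
G01 X103.80 Y91.60
G01 X91.68 Y114.09
G01 X68.12 Y35.60
M5
G0 X127.33 Y160.75
M3 S934
G01 X111.82 Y25.20 F561
G01 X121.95 Y67.15
G01 X169.47 Y89.42
M5
G0 X147.96 Y84.07
M3 S934
G01 X121.42 Y105.33 F561
G01 X89.43 Y112.59
G01 X51.98 Y105.84
M5
G0 X110.70 Y101.29
M3 S934
G01 X175.80 Y7.24 F561
G01 X134.15 Y68.32
G01 X152.14 Y91.42
G01 X54.83 Y22.33
M5
G0 X0.00 Y0.00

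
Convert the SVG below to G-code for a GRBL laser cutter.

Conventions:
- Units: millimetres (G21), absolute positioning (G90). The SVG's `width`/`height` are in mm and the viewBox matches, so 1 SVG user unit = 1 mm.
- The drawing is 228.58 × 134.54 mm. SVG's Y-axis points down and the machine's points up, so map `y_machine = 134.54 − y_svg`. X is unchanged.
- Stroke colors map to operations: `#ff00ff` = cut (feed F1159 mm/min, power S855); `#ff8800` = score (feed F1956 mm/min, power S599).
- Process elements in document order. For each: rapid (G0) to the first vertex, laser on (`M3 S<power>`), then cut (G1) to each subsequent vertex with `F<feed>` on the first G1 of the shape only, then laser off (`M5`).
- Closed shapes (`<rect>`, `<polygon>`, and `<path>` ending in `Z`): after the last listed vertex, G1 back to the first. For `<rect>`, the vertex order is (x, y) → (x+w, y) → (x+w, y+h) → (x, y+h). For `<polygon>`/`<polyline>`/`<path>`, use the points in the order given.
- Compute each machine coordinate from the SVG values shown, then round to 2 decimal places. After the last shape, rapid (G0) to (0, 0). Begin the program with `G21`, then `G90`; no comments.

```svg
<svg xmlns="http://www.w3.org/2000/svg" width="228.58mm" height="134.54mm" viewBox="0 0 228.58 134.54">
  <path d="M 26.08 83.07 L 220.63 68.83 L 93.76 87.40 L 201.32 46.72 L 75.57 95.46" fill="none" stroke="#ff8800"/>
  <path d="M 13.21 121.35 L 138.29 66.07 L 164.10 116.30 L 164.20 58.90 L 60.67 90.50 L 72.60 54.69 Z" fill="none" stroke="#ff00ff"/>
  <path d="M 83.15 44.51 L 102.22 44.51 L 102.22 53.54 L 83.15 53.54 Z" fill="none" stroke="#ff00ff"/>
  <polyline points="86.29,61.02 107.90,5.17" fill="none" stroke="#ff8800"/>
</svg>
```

viewBox `0 0 228.58 134.54` with mm width/height → 1 unit = 1 mm. Flip: y_m = 134.54 − y_svg.

**Shape 1** — `<path>` open polyline, stroke `#ff8800` → score (S599, F1956). Machine vertices: (26.08,51.47) → (220.63,65.71) → (93.76,47.14) → (201.32,87.82) → (75.57,39.08). Open path.

**Shape 2** — `<path>` closed polygon, stroke `#ff00ff` → cut (S855, F1159). Machine vertices: (13.21,13.19) → (138.29,68.47) → (164.10,18.24) → (164.20,75.64) → (60.67,44.04) → (72.60,79.85) → (13.21,13.19). Closed: final G1 returns to the first vertex.

**Shape 3** — `<path>` rectangle, stroke `#ff00ff` → cut (S855, F1159). Machine vertices: (83.15,90.03) → (102.22,90.03) → (102.22,81.00) → (83.15,81.00) → (83.15,90.03). Closed: final G1 returns to the first vertex.

**Shape 4** — `<polyline>` line segment, stroke `#ff8800` → score (S599, F1956). Machine vertices: (86.29,73.52) → (107.90,129.37). Open path.

G21
G90
G0 X26.08 Y51.47
M3 S599
G1 X220.63 Y65.71 F1956
G1 X93.76 Y47.14
G1 X201.32 Y87.82
G1 X75.57 Y39.08
M5
G0 X13.21 Y13.19
M3 S855
G1 X138.29 Y68.47 F1159
G1 X164.10 Y18.24
G1 X164.20 Y75.64
G1 X60.67 Y44.04
G1 X72.60 Y79.85
G1 X13.21 Y13.19
M5
G0 X83.15 Y90.03
M3 S855
G1 X102.22 Y90.03 F1159
G1 X102.22 Y81.00
G1 X83.15 Y81.00
G1 X83.15 Y90.03
M5
G0 X86.29 Y73.52
M3 S599
G1 X107.90 Y129.37 F1956
M5
G0 X0.00 Y0.00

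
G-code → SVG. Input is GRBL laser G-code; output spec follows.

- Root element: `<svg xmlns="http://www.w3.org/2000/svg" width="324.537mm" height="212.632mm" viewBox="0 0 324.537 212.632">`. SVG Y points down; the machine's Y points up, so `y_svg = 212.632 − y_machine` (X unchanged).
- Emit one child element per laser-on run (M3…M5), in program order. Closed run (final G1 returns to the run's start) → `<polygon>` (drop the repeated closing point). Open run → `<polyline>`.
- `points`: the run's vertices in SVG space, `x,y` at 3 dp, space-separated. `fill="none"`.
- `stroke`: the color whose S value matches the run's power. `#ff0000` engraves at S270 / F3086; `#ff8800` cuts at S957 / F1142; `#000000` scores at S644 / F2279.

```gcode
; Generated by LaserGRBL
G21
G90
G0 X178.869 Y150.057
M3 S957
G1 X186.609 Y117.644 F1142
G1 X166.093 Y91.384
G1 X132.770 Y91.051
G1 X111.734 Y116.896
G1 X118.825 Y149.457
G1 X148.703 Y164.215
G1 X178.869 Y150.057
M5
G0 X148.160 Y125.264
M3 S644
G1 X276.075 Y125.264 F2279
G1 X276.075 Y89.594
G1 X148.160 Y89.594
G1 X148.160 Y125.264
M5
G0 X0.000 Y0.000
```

Machine Y-up, SVG Y-down with viewBox height 212.632, so y_svg = 212.632 − y_machine; X carries over.

Run 1: power S957 maps to stroke `#ff8800` (cut). The run returns to its start, so emit a `<polygon>` with points (Y-flipped): 178.869,62.575 186.609,94.988 166.093,121.248 132.770,121.581 111.734,95.736 118.825,63.175 148.703,48.417.

Run 2: the run's S644 means `#000000` (score). The run returns to its start, so emit a `<polygon>` with points (Y-flipped): 148.160,87.368 276.075,87.368 276.075,123.038 148.160,123.038.

<svg xmlns="http://www.w3.org/2000/svg" width="324.537mm" height="212.632mm" viewBox="0 0 324.537 212.632">
  <polygon points="178.869,62.575 186.609,94.988 166.093,121.248 132.770,121.581 111.734,95.736 118.825,63.175 148.703,48.417" fill="none" stroke="#ff8800"/>
  <polygon points="148.160,87.368 276.075,87.368 276.075,123.038 148.160,123.038" fill="none" stroke="#000000"/>
</svg>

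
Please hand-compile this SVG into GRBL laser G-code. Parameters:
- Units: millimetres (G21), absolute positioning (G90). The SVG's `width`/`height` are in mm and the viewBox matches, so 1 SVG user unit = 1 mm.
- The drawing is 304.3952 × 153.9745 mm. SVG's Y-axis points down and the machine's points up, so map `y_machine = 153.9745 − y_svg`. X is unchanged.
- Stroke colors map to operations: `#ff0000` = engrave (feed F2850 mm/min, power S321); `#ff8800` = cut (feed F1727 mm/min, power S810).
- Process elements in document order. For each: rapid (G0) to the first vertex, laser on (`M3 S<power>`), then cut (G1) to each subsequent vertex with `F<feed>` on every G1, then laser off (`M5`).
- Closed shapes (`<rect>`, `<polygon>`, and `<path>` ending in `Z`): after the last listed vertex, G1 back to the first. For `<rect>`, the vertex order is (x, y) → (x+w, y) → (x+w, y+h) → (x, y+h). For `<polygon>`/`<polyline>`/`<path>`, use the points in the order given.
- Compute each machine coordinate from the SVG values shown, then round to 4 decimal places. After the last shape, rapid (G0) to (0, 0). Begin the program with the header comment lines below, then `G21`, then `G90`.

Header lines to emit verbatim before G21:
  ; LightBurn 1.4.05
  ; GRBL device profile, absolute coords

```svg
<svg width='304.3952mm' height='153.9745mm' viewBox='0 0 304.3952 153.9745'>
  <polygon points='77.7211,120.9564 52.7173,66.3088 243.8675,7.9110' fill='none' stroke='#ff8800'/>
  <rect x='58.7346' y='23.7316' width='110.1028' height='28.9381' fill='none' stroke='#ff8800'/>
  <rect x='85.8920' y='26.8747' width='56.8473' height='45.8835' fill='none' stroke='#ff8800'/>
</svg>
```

; LightBurn 1.4.05
; GRBL device profile, absolute coords
G21
G90
G0 X77.7211 Y33.0181
M3 S810
G1 X52.7173 Y87.6657 F1727
G1 X243.8675 Y146.0635 F1727
G1 X77.7211 Y33.0181 F1727
M5
G0 X58.7346 Y130.2429
M3 S810
G1 X168.8374 Y130.2429 F1727
G1 X168.8374 Y101.3048 F1727
G1 X58.7346 Y101.3048 F1727
G1 X58.7346 Y130.2429 F1727
M5
G0 X85.8920 Y127.0998
M3 S810
G1 X142.7393 Y127.0998 F1727
G1 X142.7393 Y81.2163 F1727
G1 X85.8920 Y81.2163 F1727
G1 X85.8920 Y127.0998 F1727
M5
G0 X0.0000 Y0.0000

viewBox `0 0 304.3952 153.9745` with mm width/height → 1 unit = 1 mm. Flip: y_m = 153.9745 − y_svg.

**Shape 1** — `<polygon>` closed polygon, stroke `#ff8800` → cut (S810, F1727). Machine vertices: (77.7211,33.0181) → (52.7173,87.6657) → (243.8675,146.0635) → (77.7211,33.0181). Closed: final G1 returns to the first vertex.

**Shape 2** — `<rect>` rectangle, stroke `#ff8800` → cut (S810, F1727). Machine vertices: (58.7346,130.2429) → (168.8374,130.2429) → (168.8374,101.3048) → (58.7346,101.3048) → (58.7346,130.2429). Closed: final G1 returns to the first vertex.

**Shape 3** — `<rect>` rectangle, stroke `#ff8800` → cut (S810, F1727). Machine vertices: (85.8920,127.0998) → (142.7393,127.0998) → (142.7393,81.2163) → (85.8920,81.2163) → (85.8920,127.0998). Closed: final G1 returns to the first vertex.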